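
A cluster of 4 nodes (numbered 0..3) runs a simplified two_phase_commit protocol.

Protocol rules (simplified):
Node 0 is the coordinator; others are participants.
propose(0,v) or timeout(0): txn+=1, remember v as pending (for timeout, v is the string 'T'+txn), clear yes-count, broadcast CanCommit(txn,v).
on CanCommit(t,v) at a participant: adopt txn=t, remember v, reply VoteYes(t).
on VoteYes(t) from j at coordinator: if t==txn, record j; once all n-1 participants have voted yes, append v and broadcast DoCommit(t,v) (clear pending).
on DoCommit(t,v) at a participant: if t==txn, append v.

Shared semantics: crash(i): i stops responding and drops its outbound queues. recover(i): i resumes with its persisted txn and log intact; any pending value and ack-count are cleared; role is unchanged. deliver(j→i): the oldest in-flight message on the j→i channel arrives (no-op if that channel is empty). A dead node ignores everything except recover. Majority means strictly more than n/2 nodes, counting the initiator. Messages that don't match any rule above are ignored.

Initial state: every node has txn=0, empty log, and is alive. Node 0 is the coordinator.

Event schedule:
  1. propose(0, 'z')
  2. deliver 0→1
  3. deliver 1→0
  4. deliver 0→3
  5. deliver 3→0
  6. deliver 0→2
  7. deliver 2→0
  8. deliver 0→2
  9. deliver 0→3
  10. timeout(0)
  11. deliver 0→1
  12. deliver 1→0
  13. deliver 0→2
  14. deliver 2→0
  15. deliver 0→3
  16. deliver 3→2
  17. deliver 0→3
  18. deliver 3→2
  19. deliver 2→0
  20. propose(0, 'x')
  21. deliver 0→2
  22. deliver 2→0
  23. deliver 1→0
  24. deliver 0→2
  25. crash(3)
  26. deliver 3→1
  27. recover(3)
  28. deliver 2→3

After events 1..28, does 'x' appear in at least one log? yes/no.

no

after 1 — propose(0,'z'): n0:coor/t1/[-]
after 2 — deliver 0→1: n1:part/t1/[-]
after 3 — deliver 1→0: ·
after 4 — deliver 0→3: n3:part/t1/[-]
after 5 — deliver 3→0: ·
after 6 — deliver 0→2: n2:part/t1/[-]
after 7 — deliver 2→0: n0:coor/t1/[z]
after 8 — deliver 0→2: n2:part/t1/[z]
after 9 — deliver 0→3: n3:part/t1/[z]
after 10 — timeout(0): n0:coor/t2/[z]
after 11 — deliver 0→1: n1:part/t1/[z]
after 12 — deliver 1→0: ·
after 13 — deliver 0→2: n2:part/t2/[z]
after 14 — deliver 2→0: ·
after 15 — deliver 0→3: n3:part/t2/[z]
after 16 — deliver 3→2: ·
after 17 — deliver 0→3: ·
after 18 — deliver 3→2: ·
after 19 — deliver 2→0: ·
after 20 — propose(0,'x'): n0:coor/t3/[z]
after 21 — deliver 0→2: n2:part/t3/[z]
after 22 — deliver 2→0: ·
after 23 — deliver 1→0: ·
after 24 — deliver 0→2: ·
after 25 — crash(3): n3:✗part/t2/[z]
after 26 — deliver 3→1: ·
after 27 — recover(3): n3:part/t2/[z]
after 28 — deliver 2→3: ·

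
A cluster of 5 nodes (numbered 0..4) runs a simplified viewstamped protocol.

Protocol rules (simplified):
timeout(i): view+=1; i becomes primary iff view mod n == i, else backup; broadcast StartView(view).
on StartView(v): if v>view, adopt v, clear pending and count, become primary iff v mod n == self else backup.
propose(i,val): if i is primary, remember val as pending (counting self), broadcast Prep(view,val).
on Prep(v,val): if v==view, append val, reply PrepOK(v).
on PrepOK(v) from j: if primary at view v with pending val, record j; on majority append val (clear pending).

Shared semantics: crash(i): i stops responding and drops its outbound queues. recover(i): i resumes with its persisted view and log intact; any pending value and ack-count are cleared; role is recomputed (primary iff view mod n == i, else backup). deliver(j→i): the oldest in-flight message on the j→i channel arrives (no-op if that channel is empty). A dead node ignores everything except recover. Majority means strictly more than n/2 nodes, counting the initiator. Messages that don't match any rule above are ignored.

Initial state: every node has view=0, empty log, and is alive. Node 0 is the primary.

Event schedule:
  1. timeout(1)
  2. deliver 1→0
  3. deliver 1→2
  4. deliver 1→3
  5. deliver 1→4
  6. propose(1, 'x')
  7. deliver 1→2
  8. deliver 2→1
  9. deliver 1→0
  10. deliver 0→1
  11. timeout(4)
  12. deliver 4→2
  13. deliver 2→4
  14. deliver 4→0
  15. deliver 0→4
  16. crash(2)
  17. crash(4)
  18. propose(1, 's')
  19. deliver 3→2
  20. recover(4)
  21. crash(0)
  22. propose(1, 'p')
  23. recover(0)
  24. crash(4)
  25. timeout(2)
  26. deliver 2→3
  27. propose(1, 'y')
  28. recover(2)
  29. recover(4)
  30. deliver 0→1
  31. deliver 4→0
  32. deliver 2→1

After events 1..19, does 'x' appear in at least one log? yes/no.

yes

1. timeout(1):  <1:prim v1 ->
2. deliver 1→0:  <0:back v1 ->
3. deliver 1→2:  <2:back v1 ->
4. deliver 1→3:  <3:back v1 ->
5. deliver 1→4:  <4:back v1 ->
6. propose(1,'x'):  nop
7. deliver 1→2:  <2:back v1 x>
8. deliver 2→1:  nop
9. deliver 1→0:  <0:back v1 x>
10. deliver 0→1:  <1:prim v1 x>
11. timeout(4):  <4:back v2 ->
12. deliver 4→2:  <2:prim v2 x>
13. deliver 2→4:  nop
14. deliver 4→0:  <0:back v2 x>
15. deliver 0→4:  nop
16. crash(2):  <2:✗prim v2 x>
17. crash(4):  <4:✗back v2 ->
18. propose(1,'s'):  nop
19. deliver 3→2:  nop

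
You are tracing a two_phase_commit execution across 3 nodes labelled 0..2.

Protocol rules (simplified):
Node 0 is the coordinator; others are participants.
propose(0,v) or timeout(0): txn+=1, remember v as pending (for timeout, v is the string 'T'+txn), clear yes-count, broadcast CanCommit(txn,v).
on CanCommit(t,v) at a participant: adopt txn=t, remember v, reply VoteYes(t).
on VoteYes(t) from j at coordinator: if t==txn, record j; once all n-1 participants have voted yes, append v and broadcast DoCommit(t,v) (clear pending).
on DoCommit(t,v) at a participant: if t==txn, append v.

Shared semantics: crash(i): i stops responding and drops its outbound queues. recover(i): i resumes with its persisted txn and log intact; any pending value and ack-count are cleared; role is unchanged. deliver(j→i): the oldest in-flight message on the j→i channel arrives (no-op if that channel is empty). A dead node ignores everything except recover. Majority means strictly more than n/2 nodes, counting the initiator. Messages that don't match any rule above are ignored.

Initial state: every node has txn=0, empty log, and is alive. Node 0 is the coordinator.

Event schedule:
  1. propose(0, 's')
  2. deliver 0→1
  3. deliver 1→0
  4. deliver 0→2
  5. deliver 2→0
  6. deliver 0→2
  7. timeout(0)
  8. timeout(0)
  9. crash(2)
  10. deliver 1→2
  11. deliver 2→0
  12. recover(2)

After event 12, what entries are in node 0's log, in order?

s

e1 propose(0,'s'): 0[coor,t=1,-]
e2 deliver 0→1: 1[part,t=1,-]
e3 deliver 1→0: ·
e4 deliver 0→2: 2[part,t=1,-]
e5 deliver 2→0: 0[coor,t=1,s]
e6 deliver 0→2: 2[part,t=1,s]
e7 timeout(0): 0[coor,t=2,s]
e8 timeout(0): 0[coor,t=3,s]
e9 crash(2): 2[✗part,t=1,s]
e10 deliver 1→2: ·
e11 deliver 2→0: ·
e12 recover(2): 2[part,t=1,s]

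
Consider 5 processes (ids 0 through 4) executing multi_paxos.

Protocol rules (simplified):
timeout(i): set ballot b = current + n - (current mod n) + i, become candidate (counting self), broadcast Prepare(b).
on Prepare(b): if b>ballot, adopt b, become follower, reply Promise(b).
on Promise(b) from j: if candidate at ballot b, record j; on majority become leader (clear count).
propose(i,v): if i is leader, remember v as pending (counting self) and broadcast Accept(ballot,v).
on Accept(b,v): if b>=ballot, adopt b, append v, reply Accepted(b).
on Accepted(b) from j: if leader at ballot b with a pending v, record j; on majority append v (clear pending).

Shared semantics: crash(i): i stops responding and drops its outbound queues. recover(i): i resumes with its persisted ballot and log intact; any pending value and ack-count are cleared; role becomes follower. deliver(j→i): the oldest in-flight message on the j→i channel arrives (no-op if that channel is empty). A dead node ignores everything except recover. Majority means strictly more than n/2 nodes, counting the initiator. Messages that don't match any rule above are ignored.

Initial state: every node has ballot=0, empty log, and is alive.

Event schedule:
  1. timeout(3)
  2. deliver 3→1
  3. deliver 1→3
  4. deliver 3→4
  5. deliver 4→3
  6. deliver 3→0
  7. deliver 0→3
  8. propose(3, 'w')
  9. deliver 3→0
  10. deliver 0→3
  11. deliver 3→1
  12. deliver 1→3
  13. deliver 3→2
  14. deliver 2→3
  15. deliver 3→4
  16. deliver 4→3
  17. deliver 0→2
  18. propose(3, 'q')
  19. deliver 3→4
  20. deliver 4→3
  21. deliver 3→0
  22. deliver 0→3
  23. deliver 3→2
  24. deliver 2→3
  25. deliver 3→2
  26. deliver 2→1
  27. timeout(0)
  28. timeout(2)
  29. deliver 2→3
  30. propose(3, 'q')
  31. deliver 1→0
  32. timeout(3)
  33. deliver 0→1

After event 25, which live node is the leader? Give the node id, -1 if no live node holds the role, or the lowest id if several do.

[1] timeout(3) → N3(cand b8 [-])
[2] deliver 3→1 → N1(foll b8 [-])
[3] deliver 1→3 → ∅
[4] deliver 3→4 → N4(foll b8 [-])
[5] deliver 4→3 → N3(lead b8 [-])
[6] deliver 3→0 → N0(foll b8 [-])
[7] deliver 0→3 → ∅
[8] propose(3,'w') → ∅
[9] deliver 3→0 → N0(foll b8 [w])
[10] deliver 0→3 → ∅
[11] deliver 3→1 → N1(foll b8 [w])
[12] deliver 1→3 → N3(lead b8 [w])
[13] deliver 3→2 → N2(foll b8 [-])
[14] deliver 2→3 → ∅
[15] deliver 3→4 → N4(foll b8 [w])
[16] deliver 4→3 → ∅
[17] deliver 0→2 → ∅
[18] propose(3,'q') → ∅
[19] deliver 3→4 → N4(foll b8 [w,q])
[20] deliver 4→3 → ∅
[21] deliver 3→0 → N0(foll b8 [w,q])
[22] deliver 0→3 → N3(lead b8 [w,q])
[23] deliver 3→2 → N2(foll b8 [w])
[24] deliver 2→3 → ∅
[25] deliver 3→2 → N2(foll b8 [w,q])

3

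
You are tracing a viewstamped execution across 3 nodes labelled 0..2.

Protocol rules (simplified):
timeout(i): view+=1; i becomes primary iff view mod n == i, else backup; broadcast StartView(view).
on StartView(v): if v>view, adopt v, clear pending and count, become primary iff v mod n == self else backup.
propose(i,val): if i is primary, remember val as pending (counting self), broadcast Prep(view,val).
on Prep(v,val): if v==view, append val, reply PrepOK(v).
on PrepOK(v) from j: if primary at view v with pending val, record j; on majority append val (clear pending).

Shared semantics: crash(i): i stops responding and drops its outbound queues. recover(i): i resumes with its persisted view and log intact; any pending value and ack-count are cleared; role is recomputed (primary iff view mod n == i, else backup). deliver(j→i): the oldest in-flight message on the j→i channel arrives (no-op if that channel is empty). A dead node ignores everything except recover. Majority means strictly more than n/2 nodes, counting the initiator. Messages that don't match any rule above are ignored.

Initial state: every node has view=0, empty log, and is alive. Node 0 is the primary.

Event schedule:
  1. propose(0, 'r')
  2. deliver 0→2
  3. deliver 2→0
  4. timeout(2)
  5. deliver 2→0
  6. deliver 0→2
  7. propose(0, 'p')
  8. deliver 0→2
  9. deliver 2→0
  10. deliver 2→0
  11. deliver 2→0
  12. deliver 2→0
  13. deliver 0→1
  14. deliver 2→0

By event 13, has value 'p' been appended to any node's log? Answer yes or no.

no

e1 propose(0,'r'): ·
e2 deliver 0→2: 2[back,v=0,r]
e3 deliver 2→0: 0[prim,v=0,r]
e4 timeout(2): 2[back,v=1,r]
e5 deliver 2→0: 0[back,v=1,r]
e6 deliver 0→2: ·
e7 propose(0,'p'): ·
e8 deliver 0→2: ·
e9 deliver 2→0: ·
e10 deliver 2→0: ·
e11 deliver 2→0: ·
e12 deliver 2→0: ·
e13 deliver 0→1: 1[back,v=0,r]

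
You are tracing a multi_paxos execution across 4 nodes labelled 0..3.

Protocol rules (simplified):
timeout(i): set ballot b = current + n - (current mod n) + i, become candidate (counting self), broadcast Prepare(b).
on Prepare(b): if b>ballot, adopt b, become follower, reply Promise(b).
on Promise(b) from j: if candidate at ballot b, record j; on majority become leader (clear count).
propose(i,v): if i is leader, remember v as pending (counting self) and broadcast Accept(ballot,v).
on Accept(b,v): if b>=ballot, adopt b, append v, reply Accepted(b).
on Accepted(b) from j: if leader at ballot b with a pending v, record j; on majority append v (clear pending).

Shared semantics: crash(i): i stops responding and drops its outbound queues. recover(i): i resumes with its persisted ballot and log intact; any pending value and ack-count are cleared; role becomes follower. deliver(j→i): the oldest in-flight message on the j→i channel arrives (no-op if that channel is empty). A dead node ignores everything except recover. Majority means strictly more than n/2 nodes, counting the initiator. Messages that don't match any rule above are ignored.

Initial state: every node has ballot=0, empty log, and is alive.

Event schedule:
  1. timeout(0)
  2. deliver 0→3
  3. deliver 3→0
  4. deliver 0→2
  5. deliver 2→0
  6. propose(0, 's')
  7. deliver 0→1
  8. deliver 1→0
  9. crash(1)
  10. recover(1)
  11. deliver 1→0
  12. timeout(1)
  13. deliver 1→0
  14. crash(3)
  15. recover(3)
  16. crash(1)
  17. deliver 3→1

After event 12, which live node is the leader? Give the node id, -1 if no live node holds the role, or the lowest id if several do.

0

1. timeout(0):  <0:cand b4 ->
2. deliver 0→3:  <3:foll b4 ->
3. deliver 3→0:  nop
4. deliver 0→2:  <2:foll b4 ->
5. deliver 2→0:  <0:lead b4 ->
6. propose(0,'s'):  nop
7. deliver 0→1:  <1:foll b4 ->
8. deliver 1→0:  nop
9. crash(1):  <1:✗foll b4 ->
10. recover(1):  <1:foll b4 ->
11. deliver 1→0:  nop
12. timeout(1):  <1:cand b9 ->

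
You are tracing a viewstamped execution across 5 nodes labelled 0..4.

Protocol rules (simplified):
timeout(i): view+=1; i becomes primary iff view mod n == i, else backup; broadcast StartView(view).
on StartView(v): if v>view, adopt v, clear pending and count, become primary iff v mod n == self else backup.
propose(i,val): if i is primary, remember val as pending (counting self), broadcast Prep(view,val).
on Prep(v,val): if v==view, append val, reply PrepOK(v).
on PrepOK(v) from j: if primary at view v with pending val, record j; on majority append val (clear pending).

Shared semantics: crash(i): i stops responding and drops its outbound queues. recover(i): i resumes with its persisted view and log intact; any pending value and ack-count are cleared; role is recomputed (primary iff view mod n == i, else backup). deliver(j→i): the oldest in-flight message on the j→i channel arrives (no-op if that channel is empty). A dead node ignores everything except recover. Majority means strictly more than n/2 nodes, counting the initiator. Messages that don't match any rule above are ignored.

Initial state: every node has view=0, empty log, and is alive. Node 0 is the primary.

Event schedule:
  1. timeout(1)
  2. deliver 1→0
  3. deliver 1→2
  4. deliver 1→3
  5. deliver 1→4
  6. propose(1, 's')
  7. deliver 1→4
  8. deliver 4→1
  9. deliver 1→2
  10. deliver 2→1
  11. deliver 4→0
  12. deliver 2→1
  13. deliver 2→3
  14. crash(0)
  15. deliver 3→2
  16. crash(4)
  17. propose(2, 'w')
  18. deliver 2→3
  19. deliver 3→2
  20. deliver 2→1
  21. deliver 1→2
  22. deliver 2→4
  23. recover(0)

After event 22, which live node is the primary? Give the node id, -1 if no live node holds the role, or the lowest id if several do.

1

after 1 — timeout(1): n1:prim/v1/[-]
after 2 — deliver 1→0: n0:back/v1/[-]
after 3 — deliver 1→2: n2:back/v1/[-]
after 4 — deliver 1→3: n3:back/v1/[-]
after 5 — deliver 1→4: n4:back/v1/[-]
after 6 — propose(1,'s'): ·
after 7 — deliver 1→4: n4:back/v1/[s]
after 8 — deliver 4→1: ·
after 9 — deliver 1→2: n2:back/v1/[s]
after 10 — deliver 2→1: n1:prim/v1/[s]
after 11 — deliver 4→0: ·
after 12 — deliver 2→1: ·
after 13 — deliver 2→3: ·
after 14 — crash(0): n0:✗back/v1/[-]
after 15 — deliver 3→2: ·
after 16 — crash(4): n4:✗back/v1/[s]
after 17 — propose(2,'w'): ·
after 18 — deliver 2→3: ·
after 19 — deliver 3→2: ·
after 20 — deliver 2→1: ·
after 21 — deliver 1→2: ·
after 22 — deliver 2→4: ·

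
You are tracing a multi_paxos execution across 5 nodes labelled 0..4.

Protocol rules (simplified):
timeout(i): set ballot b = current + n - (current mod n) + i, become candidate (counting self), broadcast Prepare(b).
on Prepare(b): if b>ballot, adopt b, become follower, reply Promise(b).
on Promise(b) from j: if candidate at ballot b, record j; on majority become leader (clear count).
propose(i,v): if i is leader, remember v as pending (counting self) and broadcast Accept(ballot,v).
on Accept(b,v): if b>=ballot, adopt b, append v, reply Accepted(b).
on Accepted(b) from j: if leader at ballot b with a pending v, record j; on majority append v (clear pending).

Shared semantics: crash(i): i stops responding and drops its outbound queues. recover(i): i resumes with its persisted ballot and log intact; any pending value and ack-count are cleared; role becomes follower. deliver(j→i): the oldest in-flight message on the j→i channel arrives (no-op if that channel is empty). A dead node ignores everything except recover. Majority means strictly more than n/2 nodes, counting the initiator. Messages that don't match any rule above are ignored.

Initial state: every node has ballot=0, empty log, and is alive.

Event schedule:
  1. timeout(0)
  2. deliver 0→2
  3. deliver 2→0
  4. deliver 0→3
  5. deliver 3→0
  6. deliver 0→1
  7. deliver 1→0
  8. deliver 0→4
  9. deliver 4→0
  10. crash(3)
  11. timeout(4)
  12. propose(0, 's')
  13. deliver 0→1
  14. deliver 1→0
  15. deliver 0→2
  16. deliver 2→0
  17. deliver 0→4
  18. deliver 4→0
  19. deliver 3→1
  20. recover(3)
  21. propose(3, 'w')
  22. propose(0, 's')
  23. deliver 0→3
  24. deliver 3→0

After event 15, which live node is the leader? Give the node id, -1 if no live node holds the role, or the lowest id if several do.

1. timeout(0):  <0:cand b5 ->
2. deliver 0→2:  <2:foll b5 ->
3. deliver 2→0:  nop
4. deliver 0→3:  <3:foll b5 ->
5. deliver 3→0:  <0:lead b5 ->
6. deliver 0→1:  <1:foll b5 ->
7. deliver 1→0:  nop
8. deliver 0→4:  <4:foll b5 ->
9. deliver 4→0:  nop
10. crash(3):  <3:✗foll b5 ->
11. timeout(4):  <4:cand b14 ->
12. propose(0,'s'):  nop
13. deliver 0→1:  <1:foll b5 s>
14. deliver 1→0:  nop
15. deliver 0→2:  <2:foll b5 s>

0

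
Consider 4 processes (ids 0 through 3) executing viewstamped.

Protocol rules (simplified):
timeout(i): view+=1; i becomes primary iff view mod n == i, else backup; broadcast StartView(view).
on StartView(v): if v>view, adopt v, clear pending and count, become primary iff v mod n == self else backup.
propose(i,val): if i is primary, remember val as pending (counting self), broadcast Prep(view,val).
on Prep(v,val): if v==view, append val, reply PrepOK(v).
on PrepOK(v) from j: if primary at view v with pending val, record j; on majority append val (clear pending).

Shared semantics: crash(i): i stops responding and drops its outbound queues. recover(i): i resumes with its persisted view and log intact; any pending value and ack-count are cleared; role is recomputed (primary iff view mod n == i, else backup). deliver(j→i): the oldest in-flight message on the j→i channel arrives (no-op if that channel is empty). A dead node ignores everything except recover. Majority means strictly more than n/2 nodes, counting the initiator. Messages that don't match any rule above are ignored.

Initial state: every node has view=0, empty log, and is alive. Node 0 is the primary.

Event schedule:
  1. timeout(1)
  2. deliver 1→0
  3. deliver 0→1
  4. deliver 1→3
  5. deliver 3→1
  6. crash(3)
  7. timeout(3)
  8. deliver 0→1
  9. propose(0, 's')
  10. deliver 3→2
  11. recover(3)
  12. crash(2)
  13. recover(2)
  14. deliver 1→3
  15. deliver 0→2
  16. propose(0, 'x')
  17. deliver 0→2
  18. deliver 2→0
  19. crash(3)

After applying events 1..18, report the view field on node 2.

step 1 timeout(1): 1={prim,v=1,log=-}
step 2 deliver 1→0: 0={back,v=1,log=-}
step 3 deliver 0→1: —
step 4 deliver 1→3: 3={back,v=1,log=-}
step 5 deliver 3→1: —
step 6 crash(3): 3={✗back,v=1,log=-}
step 7 timeout(3): —
step 8 deliver 0→1: —
step 9 propose(0,'s'): —
step 10 deliver 3→2: —
step 11 recover(3): 3={back,v=1,log=-}
step 12 crash(2): 2={✗back,v=0,log=-}
step 13 recover(2): 2={back,v=0,log=-}
step 14 deliver 1→3: —
step 15 deliver 0→2: —
step 16 propose(0,'x'): —
step 17 deliver 0→2: —
step 18 deliver 2→0: —

0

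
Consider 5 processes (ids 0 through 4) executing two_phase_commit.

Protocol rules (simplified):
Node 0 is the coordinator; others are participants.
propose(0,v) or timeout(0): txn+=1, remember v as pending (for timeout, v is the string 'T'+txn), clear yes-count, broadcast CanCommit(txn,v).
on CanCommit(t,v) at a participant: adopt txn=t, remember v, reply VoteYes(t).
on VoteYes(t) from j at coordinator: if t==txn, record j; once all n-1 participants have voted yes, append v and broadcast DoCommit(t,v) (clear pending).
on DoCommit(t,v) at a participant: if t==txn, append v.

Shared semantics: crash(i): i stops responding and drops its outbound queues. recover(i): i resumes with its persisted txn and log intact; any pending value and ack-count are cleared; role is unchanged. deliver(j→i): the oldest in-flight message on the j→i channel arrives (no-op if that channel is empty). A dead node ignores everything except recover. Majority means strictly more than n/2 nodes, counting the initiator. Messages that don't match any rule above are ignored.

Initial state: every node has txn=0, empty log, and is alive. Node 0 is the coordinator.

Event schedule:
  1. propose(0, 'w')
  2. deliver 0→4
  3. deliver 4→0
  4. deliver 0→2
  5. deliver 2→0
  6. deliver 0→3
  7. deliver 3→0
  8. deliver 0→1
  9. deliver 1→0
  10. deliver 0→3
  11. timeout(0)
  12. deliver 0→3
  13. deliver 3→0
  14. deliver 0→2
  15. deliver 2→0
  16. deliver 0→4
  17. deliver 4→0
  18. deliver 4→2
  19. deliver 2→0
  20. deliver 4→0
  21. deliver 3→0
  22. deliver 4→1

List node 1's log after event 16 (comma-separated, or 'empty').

e1 propose(0,'w'): 0[coor,t=1,-]
e2 deliver 0→4: 4[part,t=1,-]
e3 deliver 4→0: ·
e4 deliver 0→2: 2[part,t=1,-]
e5 deliver 2→0: ·
e6 deliver 0→3: 3[part,t=1,-]
e7 deliver 3→0: ·
e8 deliver 0→1: 1[part,t=1,-]
e9 deliver 1→0: 0[coor,t=1,w]
e10 deliver 0→3: 3[part,t=1,w]
e11 timeout(0): 0[coor,t=2,w]
e12 deliver 0→3: 3[part,t=2,w]
e13 deliver 3→0: ·
e14 deliver 0→2: 2[part,t=1,w]
e15 deliver 2→0: ·
e16 deliver 0→4: 4[part,t=1,w]

empty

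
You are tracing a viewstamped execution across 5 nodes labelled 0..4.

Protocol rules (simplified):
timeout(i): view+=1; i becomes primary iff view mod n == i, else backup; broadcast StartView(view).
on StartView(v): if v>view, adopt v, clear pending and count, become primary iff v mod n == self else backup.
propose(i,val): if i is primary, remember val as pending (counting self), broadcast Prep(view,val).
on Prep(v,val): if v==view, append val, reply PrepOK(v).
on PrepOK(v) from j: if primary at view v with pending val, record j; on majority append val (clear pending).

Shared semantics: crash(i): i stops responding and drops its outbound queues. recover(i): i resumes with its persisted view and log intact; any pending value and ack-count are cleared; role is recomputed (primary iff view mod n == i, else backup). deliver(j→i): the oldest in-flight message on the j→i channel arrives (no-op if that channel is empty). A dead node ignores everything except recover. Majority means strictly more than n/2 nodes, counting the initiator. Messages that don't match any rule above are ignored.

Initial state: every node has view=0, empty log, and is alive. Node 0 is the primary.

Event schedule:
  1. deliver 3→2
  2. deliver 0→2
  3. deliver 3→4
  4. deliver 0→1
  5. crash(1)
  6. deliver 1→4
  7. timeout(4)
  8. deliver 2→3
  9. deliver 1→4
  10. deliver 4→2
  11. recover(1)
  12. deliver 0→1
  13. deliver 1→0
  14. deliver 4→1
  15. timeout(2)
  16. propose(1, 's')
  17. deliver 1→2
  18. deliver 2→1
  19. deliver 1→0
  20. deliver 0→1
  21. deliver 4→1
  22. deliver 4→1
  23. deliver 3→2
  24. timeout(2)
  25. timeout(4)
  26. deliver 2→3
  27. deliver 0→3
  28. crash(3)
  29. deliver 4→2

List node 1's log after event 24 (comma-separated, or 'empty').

empty

1. deliver 3→2:  nop
2. deliver 0→2:  nop
3. deliver 3→4:  nop
4. deliver 0→1:  nop
5. crash(1):  <1:✗back v0 ->
6. deliver 1→4:  nop
7. timeout(4):  <4:back v1 ->
8. deliver 2→3:  nop
9. deliver 1→4:  nop
10. deliver 4→2:  <2:back v1 ->
11. recover(1):  <1:back v0 ->
12. deliver 0→1:  nop
13. deliver 1→0:  nop
14. deliver 4→1:  <1:prim v1 ->
15. timeout(2):  <2:prim v2 ->
16. propose(1,'s'):  nop
17. deliver 1→2:  nop
18. deliver 2→1:  <1:back v2 ->
19. deliver 1→0:  nop
20. deliver 0→1:  nop
21. deliver 4→1:  nop
22. deliver 4→1:  nop
23. deliver 3→2:  nop
24. timeout(2):  <2:back v3 ->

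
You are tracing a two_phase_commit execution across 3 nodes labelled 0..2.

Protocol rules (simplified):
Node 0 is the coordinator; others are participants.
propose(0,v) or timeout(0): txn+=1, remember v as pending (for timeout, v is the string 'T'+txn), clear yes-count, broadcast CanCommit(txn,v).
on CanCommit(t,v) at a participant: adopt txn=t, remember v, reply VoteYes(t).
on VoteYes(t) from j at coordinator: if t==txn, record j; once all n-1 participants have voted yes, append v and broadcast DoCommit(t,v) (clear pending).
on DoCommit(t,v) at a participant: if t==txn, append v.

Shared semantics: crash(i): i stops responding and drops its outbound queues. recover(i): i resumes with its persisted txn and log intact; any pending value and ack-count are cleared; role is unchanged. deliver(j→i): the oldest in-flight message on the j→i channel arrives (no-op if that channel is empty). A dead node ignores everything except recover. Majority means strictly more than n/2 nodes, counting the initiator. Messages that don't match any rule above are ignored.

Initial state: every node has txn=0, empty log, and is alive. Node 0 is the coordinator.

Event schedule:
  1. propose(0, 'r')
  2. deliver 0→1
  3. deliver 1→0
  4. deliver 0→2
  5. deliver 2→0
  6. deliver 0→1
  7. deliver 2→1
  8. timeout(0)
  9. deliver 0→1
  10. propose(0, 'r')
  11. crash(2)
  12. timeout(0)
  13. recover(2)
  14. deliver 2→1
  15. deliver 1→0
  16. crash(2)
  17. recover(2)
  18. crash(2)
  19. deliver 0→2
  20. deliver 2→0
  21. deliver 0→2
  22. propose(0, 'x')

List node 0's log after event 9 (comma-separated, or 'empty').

[1] propose(0,'r') → N0(coor t1 [-])
[2] deliver 0→1 → N1(part t1 [-])
[3] deliver 1→0 → ∅
[4] deliver 0→2 → N2(part t1 [-])
[5] deliver 2→0 → N0(coor t1 [r])
[6] deliver 0→1 → N1(part t1 [r])
[7] deliver 2→1 → ∅
[8] timeout(0) → N0(coor t2 [r])
[9] deliver 0→1 → N1(part t2 [r])

r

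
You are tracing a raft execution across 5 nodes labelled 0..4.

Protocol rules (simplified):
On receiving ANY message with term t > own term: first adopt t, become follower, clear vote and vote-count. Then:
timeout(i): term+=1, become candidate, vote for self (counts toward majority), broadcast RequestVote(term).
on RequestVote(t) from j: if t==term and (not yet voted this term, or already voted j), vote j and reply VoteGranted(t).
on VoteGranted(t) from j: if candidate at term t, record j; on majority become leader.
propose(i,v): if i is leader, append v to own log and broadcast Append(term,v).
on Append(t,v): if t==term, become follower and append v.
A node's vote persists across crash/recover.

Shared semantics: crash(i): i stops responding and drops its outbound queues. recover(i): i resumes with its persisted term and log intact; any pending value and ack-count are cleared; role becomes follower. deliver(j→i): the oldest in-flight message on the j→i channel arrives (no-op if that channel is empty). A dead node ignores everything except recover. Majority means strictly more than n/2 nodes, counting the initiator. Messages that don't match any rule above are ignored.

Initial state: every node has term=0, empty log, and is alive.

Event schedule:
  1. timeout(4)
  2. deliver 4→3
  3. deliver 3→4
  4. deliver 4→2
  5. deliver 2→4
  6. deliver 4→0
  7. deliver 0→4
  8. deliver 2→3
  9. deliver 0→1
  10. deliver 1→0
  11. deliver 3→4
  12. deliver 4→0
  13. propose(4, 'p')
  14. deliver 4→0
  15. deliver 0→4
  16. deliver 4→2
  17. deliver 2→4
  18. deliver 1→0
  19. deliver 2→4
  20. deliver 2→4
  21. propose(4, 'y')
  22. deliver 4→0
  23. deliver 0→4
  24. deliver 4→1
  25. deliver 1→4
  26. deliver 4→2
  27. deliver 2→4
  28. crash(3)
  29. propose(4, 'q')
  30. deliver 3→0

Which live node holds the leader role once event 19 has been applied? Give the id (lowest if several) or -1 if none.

e1 timeout(4): 4[cand,t=1,-]
e2 deliver 4→3: 3[foll,t=1,-]
e3 deliver 3→4: ·
e4 deliver 4→2: 2[foll,t=1,-]
e5 deliver 2→4: 4[lead,t=1,-]
e6 deliver 4→0: 0[foll,t=1,-]
e7 deliver 0→4: ·
e8 deliver 2→3: ·
e9 deliver 0→1: ·
e10 deliver 1→0: ·
e11 deliver 3→4: ·
e12 deliver 4→0: ·
e13 propose(4,'p'): 4[lead,t=1,p]
e14 deliver 4→0: 0[foll,t=1,p]
e15 deliver 0→4: ·
e16 deliver 4→2: 2[foll,t=1,p]
e17 deliver 2→4: ·
e18 deliver 1→0: ·
e19 deliver 2→4: ·

4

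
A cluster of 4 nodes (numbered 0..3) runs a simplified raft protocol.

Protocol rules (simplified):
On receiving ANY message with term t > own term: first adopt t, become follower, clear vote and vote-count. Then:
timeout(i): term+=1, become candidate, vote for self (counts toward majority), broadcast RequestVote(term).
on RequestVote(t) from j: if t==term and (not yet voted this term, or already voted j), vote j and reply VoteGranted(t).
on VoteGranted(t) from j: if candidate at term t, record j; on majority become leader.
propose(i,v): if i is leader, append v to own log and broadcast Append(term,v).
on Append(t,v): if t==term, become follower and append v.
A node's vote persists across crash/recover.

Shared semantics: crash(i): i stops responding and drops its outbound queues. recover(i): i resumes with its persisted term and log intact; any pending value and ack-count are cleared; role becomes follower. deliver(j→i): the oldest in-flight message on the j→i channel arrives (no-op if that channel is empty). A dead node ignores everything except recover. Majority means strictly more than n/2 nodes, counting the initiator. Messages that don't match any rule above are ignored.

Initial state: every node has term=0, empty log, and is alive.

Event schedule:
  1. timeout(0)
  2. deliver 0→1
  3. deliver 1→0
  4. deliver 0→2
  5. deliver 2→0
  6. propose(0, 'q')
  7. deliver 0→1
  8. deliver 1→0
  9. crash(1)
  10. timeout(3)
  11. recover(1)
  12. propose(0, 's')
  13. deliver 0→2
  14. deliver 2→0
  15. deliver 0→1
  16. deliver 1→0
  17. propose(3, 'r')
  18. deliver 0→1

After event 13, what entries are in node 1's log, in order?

step 1 timeout(0): 0={cand,t=1,log=-}
step 2 deliver 0→1: 1={foll,t=1,log=-}
step 3 deliver 1→0: —
step 4 deliver 0→2: 2={foll,t=1,log=-}
step 5 deliver 2→0: 0={lead,t=1,log=-}
step 6 propose(0,'q'): 0={lead,t=1,log=q}
step 7 deliver 0→1: 1={foll,t=1,log=q}
step 8 deliver 1→0: —
step 9 crash(1): 1={✗foll,t=1,log=q}
step 10 timeout(3): 3={cand,t=1,log=-}
step 11 recover(1): 1={foll,t=1,log=q}
step 12 propose(0,'s'): 0={lead,t=1,log=q,s}
step 13 deliver 0→2: 2={foll,t=1,log=q}

q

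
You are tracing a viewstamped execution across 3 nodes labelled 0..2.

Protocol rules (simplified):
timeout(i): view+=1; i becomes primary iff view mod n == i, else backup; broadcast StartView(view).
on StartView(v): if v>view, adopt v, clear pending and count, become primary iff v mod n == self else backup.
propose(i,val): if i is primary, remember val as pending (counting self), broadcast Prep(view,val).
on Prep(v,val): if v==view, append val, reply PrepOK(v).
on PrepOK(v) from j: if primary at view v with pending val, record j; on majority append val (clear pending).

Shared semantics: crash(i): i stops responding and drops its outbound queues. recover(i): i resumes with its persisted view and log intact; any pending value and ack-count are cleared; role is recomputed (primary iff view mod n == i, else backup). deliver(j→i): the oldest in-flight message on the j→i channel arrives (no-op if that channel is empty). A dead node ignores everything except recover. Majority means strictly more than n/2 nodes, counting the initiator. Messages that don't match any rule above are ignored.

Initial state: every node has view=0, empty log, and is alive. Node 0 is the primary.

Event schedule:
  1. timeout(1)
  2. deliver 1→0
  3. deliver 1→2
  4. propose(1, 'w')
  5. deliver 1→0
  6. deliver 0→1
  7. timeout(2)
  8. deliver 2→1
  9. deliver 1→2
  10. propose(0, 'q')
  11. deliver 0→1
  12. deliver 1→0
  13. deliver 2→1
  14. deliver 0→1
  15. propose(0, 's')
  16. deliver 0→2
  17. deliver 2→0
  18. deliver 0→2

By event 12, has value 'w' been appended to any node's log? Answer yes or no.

yes

step 1 timeout(1): 1={prim,v=1,log=-}
step 2 deliver 1→0: 0={back,v=1,log=-}
step 3 deliver 1→2: 2={back,v=1,log=-}
step 4 propose(1,'w'): —
step 5 deliver 1→0: 0={back,v=1,log=w}
step 6 deliver 0→1: 1={prim,v=1,log=w}
step 7 timeout(2): 2={prim,v=2,log=-}
step 8 deliver 2→1: 1={back,v=2,log=w}
step 9 deliver 1→2: —
step 10 propose(0,'q'): —
step 11 deliver 0→1: —
step 12 deliver 1→0: —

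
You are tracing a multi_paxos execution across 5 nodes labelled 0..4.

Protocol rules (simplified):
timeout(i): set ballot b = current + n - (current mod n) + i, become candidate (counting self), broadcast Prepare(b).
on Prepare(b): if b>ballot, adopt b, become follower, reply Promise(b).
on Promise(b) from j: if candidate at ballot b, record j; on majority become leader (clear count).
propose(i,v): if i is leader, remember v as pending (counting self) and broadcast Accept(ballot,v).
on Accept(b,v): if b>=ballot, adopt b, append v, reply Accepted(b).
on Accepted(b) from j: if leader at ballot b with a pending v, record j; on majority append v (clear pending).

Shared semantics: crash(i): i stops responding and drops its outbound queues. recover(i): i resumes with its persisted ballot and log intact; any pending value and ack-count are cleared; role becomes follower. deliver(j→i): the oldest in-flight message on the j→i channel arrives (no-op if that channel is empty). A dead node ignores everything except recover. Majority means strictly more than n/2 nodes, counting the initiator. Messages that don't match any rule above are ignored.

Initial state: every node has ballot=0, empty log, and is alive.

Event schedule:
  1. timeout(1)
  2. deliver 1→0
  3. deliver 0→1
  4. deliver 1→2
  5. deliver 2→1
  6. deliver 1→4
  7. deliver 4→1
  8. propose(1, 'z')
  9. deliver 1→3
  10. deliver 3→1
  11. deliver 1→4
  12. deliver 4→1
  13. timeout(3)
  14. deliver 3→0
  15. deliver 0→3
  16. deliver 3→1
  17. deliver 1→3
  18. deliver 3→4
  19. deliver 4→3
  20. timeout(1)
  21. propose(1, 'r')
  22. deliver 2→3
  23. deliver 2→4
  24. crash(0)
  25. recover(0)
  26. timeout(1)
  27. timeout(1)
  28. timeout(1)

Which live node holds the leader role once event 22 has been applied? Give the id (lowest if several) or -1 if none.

after 1 — timeout(1): n1:cand/b6/[-]
after 2 — deliver 1→0: n0:foll/b6/[-]
after 3 — deliver 0→1: ·
after 4 — deliver 1→2: n2:foll/b6/[-]
after 5 — deliver 2→1: n1:lead/b6/[-]
after 6 — deliver 1→4: n4:foll/b6/[-]
after 7 — deliver 4→1: ·
after 8 — propose(1,'z'): ·
after 9 — deliver 1→3: n3:foll/b6/[-]
after 10 — deliver 3→1: ·
after 11 — deliver 1→4: n4:foll/b6/[z]
after 12 — deliver 4→1: ·
after 13 — timeout(3): n3:cand/b13/[-]
after 14 — deliver 3→0: n0:foll/b13/[-]
after 15 — deliver 0→3: ·
after 16 — deliver 3→1: n1:foll/b13/[-]
after 17 — deliver 1→3: ·
after 18 — deliver 3→4: n4:foll/b13/[z]
after 19 — deliver 4→3: n3:lead/b13/[-]
after 20 — timeout(1): n1:cand/b16/[-]
after 21 — propose(1,'r'): ·
after 22 — deliver 2→3: ·

3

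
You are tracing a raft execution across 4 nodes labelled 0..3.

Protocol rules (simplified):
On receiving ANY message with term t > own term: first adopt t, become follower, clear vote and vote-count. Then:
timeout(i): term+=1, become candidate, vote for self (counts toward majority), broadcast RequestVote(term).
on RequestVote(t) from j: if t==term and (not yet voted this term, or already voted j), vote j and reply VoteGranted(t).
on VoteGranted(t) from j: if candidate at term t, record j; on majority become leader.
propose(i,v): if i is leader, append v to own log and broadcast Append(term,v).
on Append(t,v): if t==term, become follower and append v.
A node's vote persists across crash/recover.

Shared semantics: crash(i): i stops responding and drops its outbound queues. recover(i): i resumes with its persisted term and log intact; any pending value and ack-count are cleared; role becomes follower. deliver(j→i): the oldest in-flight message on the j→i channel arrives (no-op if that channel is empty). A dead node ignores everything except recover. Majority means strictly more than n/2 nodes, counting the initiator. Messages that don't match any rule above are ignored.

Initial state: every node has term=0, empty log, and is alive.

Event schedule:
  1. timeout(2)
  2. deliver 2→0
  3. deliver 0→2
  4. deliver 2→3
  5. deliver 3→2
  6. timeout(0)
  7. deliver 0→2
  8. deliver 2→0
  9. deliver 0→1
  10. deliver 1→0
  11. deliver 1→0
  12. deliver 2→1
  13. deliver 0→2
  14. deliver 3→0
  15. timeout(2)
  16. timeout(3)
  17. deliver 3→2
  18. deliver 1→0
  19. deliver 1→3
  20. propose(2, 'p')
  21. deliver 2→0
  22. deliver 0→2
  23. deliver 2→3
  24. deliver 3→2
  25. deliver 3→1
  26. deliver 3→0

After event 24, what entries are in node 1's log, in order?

[1] timeout(2) → N2(cand t1 [-])
[2] deliver 2→0 → N0(foll t1 [-])
[3] deliver 0→2 → ∅
[4] deliver 2→3 → N3(foll t1 [-])
[5] deliver 3→2 → N2(lead t1 [-])
[6] timeout(0) → N0(cand t2 [-])
[7] deliver 0→2 → N2(foll t2 [-])
[8] deliver 2→0 → ∅
[9] deliver 0→1 → N1(foll t2 [-])
[10] deliver 1→0 → N0(lead t2 [-])
[11] deliver 1→0 → ∅
[12] deliver 2→1 → ∅
[13] deliver 0→2 → ∅
[14] deliver 3→0 → ∅
[15] timeout(2) → N2(cand t3 [-])
[16] timeout(3) → N3(cand t2 [-])
[17] deliver 3→2 → ∅
[18] deliver 1→0 → ∅
[19] deliver 1→3 → ∅
[20] propose(2,'p') → ∅
[21] deliver 2→0 → N0(foll t3 [-])
[22] deliver 0→2 → ∅
[23] deliver 2→3 → N3(foll t3 [-])
[24] deliver 3→2 → N2(lead t3 [-])

empty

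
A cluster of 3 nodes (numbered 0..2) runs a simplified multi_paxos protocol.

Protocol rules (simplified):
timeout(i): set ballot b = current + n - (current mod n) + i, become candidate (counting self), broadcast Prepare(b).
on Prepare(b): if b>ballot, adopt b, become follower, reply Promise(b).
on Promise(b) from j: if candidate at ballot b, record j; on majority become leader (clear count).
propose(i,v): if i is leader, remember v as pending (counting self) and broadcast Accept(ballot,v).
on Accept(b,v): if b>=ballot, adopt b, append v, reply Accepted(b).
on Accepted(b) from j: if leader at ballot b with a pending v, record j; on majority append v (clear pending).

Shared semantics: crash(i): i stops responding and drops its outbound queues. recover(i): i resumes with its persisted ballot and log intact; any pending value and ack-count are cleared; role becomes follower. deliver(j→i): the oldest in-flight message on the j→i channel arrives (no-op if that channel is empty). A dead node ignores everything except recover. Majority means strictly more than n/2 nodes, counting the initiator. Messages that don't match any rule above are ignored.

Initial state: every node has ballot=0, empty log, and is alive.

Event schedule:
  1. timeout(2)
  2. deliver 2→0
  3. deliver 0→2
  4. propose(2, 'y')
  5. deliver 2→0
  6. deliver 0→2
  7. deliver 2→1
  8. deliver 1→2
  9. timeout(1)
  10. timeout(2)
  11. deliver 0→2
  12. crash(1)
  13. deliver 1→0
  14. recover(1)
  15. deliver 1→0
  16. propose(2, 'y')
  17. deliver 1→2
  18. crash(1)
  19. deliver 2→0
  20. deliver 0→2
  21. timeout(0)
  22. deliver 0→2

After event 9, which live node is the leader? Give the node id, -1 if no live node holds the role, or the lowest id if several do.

2

[1] timeout(2) → N2(cand b5 [-])
[2] deliver 2→0 → N0(foll b5 [-])
[3] deliver 0→2 → N2(lead b5 [-])
[4] propose(2,'y') → ∅
[5] deliver 2→0 → N0(foll b5 [y])
[6] deliver 0→2 → N2(lead b5 [y])
[7] deliver 2→1 → N1(foll b5 [-])
[8] deliver 1→2 → ∅
[9] timeout(1) → N1(cand b7 [-])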